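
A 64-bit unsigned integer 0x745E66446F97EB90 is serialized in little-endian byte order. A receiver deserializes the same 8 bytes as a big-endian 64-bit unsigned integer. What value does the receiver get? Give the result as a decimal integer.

Stored little-endian, the bytes at ascending addresses are 90 EB 97 6F 44 66 5E 74.
Read back as big-endian, the last byte is least significant, giving 0x90EB976F44665E74.
0x90EB976F44665E74 = 10442606665133350516.

10442606665133350516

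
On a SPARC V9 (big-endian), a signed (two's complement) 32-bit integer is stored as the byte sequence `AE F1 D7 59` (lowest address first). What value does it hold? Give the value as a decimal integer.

-1359882407

Big-endian stores the most-significant byte at the lowest address.
The bytes are already most-significant first: 0xAEF1D759.
Top bit is set, so as a signed 32-bit value this is 0xAEF1D759 − 2^32 = -1359882407.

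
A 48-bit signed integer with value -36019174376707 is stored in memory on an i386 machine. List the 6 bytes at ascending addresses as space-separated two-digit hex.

Two's complement of -36019174376707 in 48 bits: 36019174376707 = 0x20C25E180503; invert → 0xDF3DA1E7FAFC; add 1 → 0xDF3DA1E7FAFD.
Split into bytes (most-significant first): DF 3D A1 E7 FA FD.
In little-endian order the low byte comes first in memory.
So at ascending addresses the bytes are FD FA E7 A1 3D DF.

FD FA E7 A1 3D DF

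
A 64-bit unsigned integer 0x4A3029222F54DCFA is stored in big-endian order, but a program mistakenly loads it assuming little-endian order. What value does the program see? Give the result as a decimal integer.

18076415565771649098

Stored big-endian, the bytes at ascending addresses are 4A 30 29 22 2F 54 DC FA.
Read back as little-endian, the first byte is least significant, giving 0xFADC542F2229304A.
0xFADC542F2229304A = 18076415565771649098.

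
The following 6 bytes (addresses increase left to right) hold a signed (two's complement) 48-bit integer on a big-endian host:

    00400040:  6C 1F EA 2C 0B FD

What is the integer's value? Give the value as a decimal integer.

118884328541181

Big-endian stores the most-significant byte at the lowest address.
The bytes are already most-significant first: 0x6C1FEA2C0BFD.
0x6C1FEA2C0BFD = 118884328541181.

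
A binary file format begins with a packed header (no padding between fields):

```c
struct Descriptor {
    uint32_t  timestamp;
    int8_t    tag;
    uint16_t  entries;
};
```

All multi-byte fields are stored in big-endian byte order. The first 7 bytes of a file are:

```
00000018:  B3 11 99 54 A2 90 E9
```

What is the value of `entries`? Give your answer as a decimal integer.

37097

`entries` follows `timestamp` (4 B), `tag` (1 B), so it starts at offset 4 + 1 = 5 and occupies 2 bytes.
Bytes at offsets 5..6: 90 E9.
Big-endian: lowest address holds the most-significant byte.
The bytes are already most-significant first: 0x90E9.
0x90E9 = 37097.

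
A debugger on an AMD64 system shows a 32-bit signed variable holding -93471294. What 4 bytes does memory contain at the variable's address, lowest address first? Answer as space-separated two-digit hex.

C2 BD 6D FA

Two's complement of -93471294 in 32 bits: 93471294 = 0x0592423E; invert → 0xFA6DBDC1; add 1 → 0xFA6DBDC2.
Split into bytes (most-significant first): FA 6D BD C2.
Little-endian: lowest address holds the least-significant byte.
So at ascending addresses the bytes are C2 BD 6D FA.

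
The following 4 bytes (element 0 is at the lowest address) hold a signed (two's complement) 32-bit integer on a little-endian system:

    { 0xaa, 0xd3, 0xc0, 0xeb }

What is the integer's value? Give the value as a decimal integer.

-339684438

Little-endian stores the least-significant byte at the lowest address.
Reassemble most-significant byte first: EB C0 D3 AA → 0xEBC0D3AA.
Top bit is set, so as a signed 32-bit value this is 0xEBC0D3AA − 2^32 = -339684438.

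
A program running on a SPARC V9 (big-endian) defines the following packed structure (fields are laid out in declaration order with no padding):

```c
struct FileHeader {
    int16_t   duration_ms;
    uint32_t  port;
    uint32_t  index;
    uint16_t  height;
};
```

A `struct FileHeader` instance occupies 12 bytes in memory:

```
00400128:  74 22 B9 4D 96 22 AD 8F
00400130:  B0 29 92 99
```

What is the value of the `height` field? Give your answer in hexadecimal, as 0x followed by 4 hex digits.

`height` follows `duration_ms` (2 B), `port` (4 B), `index` (4 B), so it starts at offset 2 + 4 + 4 = 10 and occupies 2 bytes.
Bytes at offsets 10..11: 92 99.
Big-endian stores the most-significant byte at the lowest address.
The bytes are already most-significant first: 0x9299.

0x9299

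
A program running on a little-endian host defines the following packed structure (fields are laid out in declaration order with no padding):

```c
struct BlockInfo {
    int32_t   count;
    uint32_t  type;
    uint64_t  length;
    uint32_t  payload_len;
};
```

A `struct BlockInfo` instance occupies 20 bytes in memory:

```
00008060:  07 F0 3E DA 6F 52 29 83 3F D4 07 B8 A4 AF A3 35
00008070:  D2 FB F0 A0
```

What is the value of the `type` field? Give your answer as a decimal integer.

2200523375

`type` follows `count` (4 bytes), so it starts at byte offset 4 and occupies 4 bytes.
Bytes at offsets 4..7: 6F 52 29 83.
Little-endian: lowest address holds the least-significant byte.
Reassemble most-significant byte first: 83 29 52 6F → 0x8329526F.
0x8329526F = 2200523375.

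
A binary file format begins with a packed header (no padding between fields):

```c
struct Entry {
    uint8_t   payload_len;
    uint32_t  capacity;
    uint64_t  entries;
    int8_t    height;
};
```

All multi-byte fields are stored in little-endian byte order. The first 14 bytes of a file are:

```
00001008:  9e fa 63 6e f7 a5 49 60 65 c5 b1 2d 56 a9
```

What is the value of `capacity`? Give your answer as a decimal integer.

`capacity` follows `payload_len` (1 byte), so it starts at byte offset 1 and occupies 4 bytes.
Bytes at offsets 1..4: FA 63 6E F7.
In little-endian order the low byte comes first in memory.
Reassemble most-significant byte first: F7 6E 63 FA → 0xF76E63FA.
0xF76E63FA = 4151206906.

4151206906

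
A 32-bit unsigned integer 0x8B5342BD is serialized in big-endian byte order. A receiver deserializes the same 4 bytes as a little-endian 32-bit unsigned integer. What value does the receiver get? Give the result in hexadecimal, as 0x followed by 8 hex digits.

0xBD42538B

Stored big-endian, the bytes at ascending addresses are 8B 53 42 BD.
Read back as little-endian, the first byte is least significant, giving 0xBD42538B.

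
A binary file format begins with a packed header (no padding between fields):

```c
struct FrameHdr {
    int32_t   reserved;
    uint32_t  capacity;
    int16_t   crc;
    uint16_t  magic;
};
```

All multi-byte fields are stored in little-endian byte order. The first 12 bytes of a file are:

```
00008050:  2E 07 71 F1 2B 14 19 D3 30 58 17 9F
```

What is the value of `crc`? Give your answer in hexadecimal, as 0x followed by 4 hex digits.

0x5830

`crc` follows `reserved` (4 B), `capacity` (4 B), so it starts at offset 4 + 4 = 8 and occupies 2 bytes.
Bytes at offsets 8..9: 30 58.
In little-endian order the low byte comes first in memory.
Reassemble most-significant byte first: 58 30 → 0x5830.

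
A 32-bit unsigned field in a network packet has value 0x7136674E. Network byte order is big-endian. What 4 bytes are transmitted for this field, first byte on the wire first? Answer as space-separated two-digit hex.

71 36 67 4E

Split into bytes (most-significant first): 71 36 67 4E.
Big-endian stores the most-significant byte at the lowest address.
So the memory order matches the most-significant-first order: 71 36 67 4E.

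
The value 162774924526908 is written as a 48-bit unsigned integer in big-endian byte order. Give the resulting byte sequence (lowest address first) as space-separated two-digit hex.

162774924526908 in hexadecimal, padded to 48 bits, is 0x940AFD8E053C.
Split into bytes (most-significant first): 94 0A FD 8E 05 3C.
Big-endian: lowest address holds the most-significant byte.
So the memory order matches the most-significant-first order: 94 0A FD 8E 05 3C.

94 0A FD 8E 05 3C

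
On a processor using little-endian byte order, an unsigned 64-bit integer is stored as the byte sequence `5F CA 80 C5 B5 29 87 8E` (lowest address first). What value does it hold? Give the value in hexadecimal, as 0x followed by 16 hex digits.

0x8E8729B5C580CA5F

Little-endian: lowest address holds the least-significant byte.
Reassemble most-significant byte first: 8E 87 29 B5 C5 80 CA 5F → 0x8E8729B5C580CA5F.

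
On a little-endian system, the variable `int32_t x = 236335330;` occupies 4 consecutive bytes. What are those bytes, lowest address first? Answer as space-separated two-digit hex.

E2 30 16 0E

236335330 in hexadecimal, padded to 32 bits, is 0x0E1630E2.
Split into bytes (most-significant first): 0E 16 30 E2.
In little-endian order the low byte comes first in memory.
So at ascending addresses the bytes are E2 30 16 0E.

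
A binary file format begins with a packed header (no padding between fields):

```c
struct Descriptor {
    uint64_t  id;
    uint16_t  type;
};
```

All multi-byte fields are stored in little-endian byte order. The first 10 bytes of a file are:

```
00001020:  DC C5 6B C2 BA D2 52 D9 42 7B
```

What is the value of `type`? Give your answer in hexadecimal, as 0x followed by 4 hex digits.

`type` follows `id` (8 bytes), so it starts at byte offset 8 and occupies 2 bytes.
Bytes at offsets 8..9: 42 7B.
Little-endian stores the least-significant byte at the lowest address.
Reassemble most-significant byte first: 7B 42 → 0x7B42.

0x7B42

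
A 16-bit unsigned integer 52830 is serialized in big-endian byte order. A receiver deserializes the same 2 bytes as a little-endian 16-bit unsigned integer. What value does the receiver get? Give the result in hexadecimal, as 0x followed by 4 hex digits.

52830 in 16-bit hexadecimal is 0xCE5E.
Stored big-endian, the bytes at ascending addresses are CE 5E.
Read back as little-endian, the first byte is least significant, giving 0x5ECE.

0x5ECE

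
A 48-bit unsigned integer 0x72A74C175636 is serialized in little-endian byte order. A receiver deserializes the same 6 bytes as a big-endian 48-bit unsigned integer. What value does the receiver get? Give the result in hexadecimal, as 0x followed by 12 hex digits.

Stored little-endian, the bytes at ascending addresses are 36 56 17 4C A7 72.
Read back as big-endian, the last byte is least significant, giving 0x3656174CA772.

0x3656174CA772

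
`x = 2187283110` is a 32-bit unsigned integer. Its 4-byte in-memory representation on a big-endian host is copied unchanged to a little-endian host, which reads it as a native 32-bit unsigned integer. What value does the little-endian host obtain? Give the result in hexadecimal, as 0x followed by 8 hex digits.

0xA64A5F82

2187283110 in 32-bit hexadecimal is 0x825F4AA6.
Stored big-endian, the bytes at ascending addresses are 82 5F 4A A6.
Read back as little-endian, the first byte is least significant, giving 0xA64A5F82.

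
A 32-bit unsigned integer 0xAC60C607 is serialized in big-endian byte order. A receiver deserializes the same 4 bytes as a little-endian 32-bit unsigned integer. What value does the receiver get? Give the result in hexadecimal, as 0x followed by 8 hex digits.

Stored big-endian, the bytes at ascending addresses are AC 60 C6 07.
Read back as little-endian, the first byte is least significant, giving 0x07C660AC.

0x07C660AC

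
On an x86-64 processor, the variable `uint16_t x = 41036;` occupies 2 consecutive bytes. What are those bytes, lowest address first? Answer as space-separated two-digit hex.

4C A0

41036 in hexadecimal, padded to 16 bits, is 0xA04C.
Split into bytes (most-significant first): A0 4C.
Little-endian: lowest address holds the least-significant byte.
So at ascending addresses the bytes are 4C A0.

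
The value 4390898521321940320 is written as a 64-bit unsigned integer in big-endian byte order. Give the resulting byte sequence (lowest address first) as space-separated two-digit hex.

4390898521321940320 in hexadecimal, padded to 64 bits, is 0x3CEF9AF0F02EA560.
Split into bytes (most-significant first): 3C EF 9A F0 F0 2E A5 60.
Big-endian stores the most-significant byte at the lowest address.
So the memory order matches the most-significant-first order: 3C EF 9A F0 F0 2E A5 60.

3C EF 9A F0 F0 2E A5 60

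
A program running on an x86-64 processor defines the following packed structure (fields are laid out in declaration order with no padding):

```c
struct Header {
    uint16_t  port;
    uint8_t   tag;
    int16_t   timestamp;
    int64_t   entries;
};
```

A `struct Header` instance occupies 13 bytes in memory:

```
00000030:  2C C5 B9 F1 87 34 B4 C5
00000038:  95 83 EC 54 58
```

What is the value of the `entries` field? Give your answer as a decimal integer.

6364972223278986292

`entries` follows `port` (2 B), `tag` (1 B), `timestamp` (2 B), so it starts at offset 2 + 1 + 2 = 5 and occupies 8 bytes.
Bytes at offsets 5..12: 34 B4 C5 95 83 EC 54 58.
Little-endian: lowest address holds the least-significant byte.
Reassemble most-significant byte first: 58 54 EC 83 95 C5 B4 34 → 0x5854EC8395C5B434.
0x5854EC8395C5B434 = 6364972223278986292.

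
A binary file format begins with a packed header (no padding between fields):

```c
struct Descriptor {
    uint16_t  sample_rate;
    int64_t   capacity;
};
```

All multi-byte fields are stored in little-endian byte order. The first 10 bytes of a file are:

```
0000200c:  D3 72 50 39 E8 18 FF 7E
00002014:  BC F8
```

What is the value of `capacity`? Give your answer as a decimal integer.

-523403822582187696

`capacity` follows `sample_rate` (2 bytes), so it starts at byte offset 2 and occupies 8 bytes.
Bytes at offsets 2..9: 50 39 E8 18 FF 7E BC F8.
Little-endian stores the least-significant byte at the lowest address.
Reassemble most-significant byte first: F8 BC 7E FF 18 E8 39 50 → 0xF8BC7EFF18E83950.
Top bit is set, so as a signed 64-bit value this is 0xF8BC7EFF18E83950 − 2^64 = -523403822582187696.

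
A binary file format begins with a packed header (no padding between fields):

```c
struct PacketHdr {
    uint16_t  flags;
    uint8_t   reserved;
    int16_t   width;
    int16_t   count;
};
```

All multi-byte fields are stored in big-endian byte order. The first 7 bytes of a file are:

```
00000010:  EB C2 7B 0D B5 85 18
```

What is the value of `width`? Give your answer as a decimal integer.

3509

`width` follows `flags` (2 B), `reserved` (1 B), so it starts at offset 2 + 1 = 3 and occupies 2 bytes.
Bytes at offsets 3..4: 0D B5.
Big-endian stores the most-significant byte at the lowest address.
The bytes are already most-significant first: 0x0DB5.
0x0DB5 = 3509.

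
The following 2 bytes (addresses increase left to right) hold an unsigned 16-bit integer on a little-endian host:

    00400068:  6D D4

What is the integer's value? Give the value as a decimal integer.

Little-endian stores the least-significant byte at the lowest address.
Reassemble most-significant byte first: D4 6D → 0xD46D.
0xD46D = 54381.

54381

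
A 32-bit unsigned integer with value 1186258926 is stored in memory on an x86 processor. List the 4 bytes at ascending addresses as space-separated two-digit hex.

1186258926 in hexadecimal, padded to 32 bits, is 0x46B4DFEE.
Split into bytes (most-significant first): 46 B4 DF EE.
In little-endian order the low byte comes first in memory.
So at ascending addresses the bytes are EE DF B4 46.

EE DF B4 46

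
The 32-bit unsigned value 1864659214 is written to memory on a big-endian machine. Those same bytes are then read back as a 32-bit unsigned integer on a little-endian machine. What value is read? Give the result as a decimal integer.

242295919

1864659214 in 32-bit hexadecimal is 0x6F24710E.
Stored big-endian, the bytes at ascending addresses are 6F 24 71 0E.
Read back as little-endian, the first byte is least significant, giving 0x0E71246F.
0x0E71246F = 242295919.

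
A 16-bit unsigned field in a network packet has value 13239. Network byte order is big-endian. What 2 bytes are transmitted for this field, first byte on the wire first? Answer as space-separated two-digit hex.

33 B7

13239 in hexadecimal, padded to 16 bits, is 0x33B7.
Split into bytes (most-significant first): 33 B7.
In big-endian order the high byte comes first in memory.
So the memory order matches the most-significant-first order: 33 B7.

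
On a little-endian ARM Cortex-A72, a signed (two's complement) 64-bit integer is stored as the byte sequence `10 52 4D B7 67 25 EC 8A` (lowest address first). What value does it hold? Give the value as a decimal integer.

-8436326874584624624

In little-endian order the low byte comes first in memory.
Reassemble most-significant byte first: 8A EC 25 67 B7 4D 52 10 → 0x8AEC2567B74D5210.
Top bit is set, so as a signed 64-bit value this is 0x8AEC2567B74D5210 − 2^64 = -8436326874584624624.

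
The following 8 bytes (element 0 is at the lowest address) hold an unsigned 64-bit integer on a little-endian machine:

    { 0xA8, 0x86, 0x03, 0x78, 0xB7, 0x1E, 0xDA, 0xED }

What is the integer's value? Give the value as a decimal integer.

17139045105253189288

Little-endian: lowest address holds the least-significant byte.
Reassemble most-significant byte first: ED DA 1E B7 78 03 86 A8 → 0xEDDA1EB7780386A8.
0xEDDA1EB7780386A8 = 17139045105253189288.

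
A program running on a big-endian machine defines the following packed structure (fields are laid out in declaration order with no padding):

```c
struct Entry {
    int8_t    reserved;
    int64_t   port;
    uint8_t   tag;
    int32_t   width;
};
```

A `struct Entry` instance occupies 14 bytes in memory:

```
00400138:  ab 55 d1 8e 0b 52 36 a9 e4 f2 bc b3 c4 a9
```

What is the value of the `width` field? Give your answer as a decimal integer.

-1129069399

`width` follows `reserved` (1 B), `port` (8 B), `tag` (1 B), so it starts at offset 1 + 8 + 1 = 10 and occupies 4 bytes.
Bytes at offsets 10..13: BC B3 C4 A9.
Big-endian: lowest address holds the most-significant byte.
The bytes are already most-significant first: 0xBCB3C4A9.
Top bit is set, so as a signed 32-bit value this is 0xBCB3C4A9 − 2^32 = -1129069399.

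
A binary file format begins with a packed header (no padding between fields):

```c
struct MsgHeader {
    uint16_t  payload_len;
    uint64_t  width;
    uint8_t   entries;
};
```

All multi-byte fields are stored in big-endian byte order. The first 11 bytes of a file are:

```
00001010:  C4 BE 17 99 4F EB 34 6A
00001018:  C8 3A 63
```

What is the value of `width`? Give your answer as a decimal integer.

`width` follows `payload_len` (2 bytes), so it starts at byte offset 2 and occupies 8 bytes.
Bytes at offsets 2..9: 17 99 4F EB 34 6A C8 3A.
Big-endian stores the most-significant byte at the lowest address.
The bytes are already most-significant first: 0x17994FEB346AC83A.
0x17994FEB346AC83A = 1700478205924395066.

1700478205924395066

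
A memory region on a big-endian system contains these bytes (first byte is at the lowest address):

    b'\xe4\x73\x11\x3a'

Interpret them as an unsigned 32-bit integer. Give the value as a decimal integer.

3832746298

Big-endian stores the most-significant byte at the lowest address.
The bytes are already most-significant first: 0xE473113A.
0xE473113A = 3832746298.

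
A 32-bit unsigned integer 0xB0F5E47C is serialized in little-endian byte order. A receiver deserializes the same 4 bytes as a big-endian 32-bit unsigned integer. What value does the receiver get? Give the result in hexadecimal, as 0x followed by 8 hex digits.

0x7CE4F5B0

Stored little-endian, the bytes at ascending addresses are 7C E4 F5 B0.
Read back as big-endian, the last byte is least significant, giving 0x7CE4F5B0.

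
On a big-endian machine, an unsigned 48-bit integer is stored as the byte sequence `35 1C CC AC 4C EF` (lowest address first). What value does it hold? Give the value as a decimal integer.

58397809200367

Big-endian stores the most-significant byte at the lowest address.
The bytes are already most-significant first: 0x351CCCAC4CEF.
0x351CCCAC4CEF = 58397809200367.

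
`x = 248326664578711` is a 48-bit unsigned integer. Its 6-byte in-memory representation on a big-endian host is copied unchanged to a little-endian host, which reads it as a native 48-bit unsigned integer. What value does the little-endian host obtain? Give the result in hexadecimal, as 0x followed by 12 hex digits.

248326664578711 in 48-bit hexadecimal is 0xE1DA0EA16697.
Stored big-endian, the bytes at ascending addresses are E1 DA 0E A1 66 97.
Read back as little-endian, the first byte is least significant, giving 0x9766A10EDAE1.

0x9766A10EDAE1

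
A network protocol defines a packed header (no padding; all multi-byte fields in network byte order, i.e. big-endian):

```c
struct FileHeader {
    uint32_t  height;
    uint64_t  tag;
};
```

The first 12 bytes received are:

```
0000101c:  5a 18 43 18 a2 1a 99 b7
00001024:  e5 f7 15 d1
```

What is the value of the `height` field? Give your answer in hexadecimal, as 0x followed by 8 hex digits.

0x5A184318

`height` is the first field, at byte offset 0, occupying 4 bytes.
Bytes at offsets 0..3: 5A 18 43 18.
Big-endian: lowest address holds the most-significant byte.
The bytes are already most-significant first: 0x5A184318.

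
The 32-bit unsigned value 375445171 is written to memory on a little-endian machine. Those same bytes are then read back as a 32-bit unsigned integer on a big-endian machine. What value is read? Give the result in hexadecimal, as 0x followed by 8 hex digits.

0xB3D66016

375445171 in 32-bit hexadecimal is 0x1660D6B3.
Stored little-endian, the bytes at ascending addresses are B3 D6 60 16.
Read back as big-endian, the last byte is least significant, giving 0xB3D66016.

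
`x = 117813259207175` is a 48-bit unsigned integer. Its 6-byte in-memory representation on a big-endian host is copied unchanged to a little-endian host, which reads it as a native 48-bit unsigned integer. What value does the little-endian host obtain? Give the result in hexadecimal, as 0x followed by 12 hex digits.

0x07027789266B

117813259207175 in 48-bit hexadecimal is 0x6B2689770207.
Stored big-endian, the bytes at ascending addresses are 6B 26 89 77 02 07.
Read back as little-endian, the first byte is least significant, giving 0x07027789266B.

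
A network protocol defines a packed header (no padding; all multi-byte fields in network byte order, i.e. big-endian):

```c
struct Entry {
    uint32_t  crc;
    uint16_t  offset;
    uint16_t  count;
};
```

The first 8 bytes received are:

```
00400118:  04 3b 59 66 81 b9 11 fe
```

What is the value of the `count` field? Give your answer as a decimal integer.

`count` follows `crc` (4 B), `offset` (2 B), so it starts at offset 4 + 2 = 6 and occupies 2 bytes.
Bytes at offsets 6..7: 11 FE.
Big-endian stores the most-significant byte at the lowest address.
The bytes are already most-significant first: 0x11FE.
0x11FE = 4606.

4606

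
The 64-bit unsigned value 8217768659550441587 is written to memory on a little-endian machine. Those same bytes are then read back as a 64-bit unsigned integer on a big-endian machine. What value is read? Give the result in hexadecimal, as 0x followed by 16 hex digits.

8217768659550441587 in 64-bit hexadecimal is 0x720B610E66D79073.
Stored little-endian, the bytes at ascending addresses are 73 90 D7 66 0E 61 0B 72.
Read back as big-endian, the last byte is least significant, giving 0x7390D7660E610B72.

0x7390D7660E610B72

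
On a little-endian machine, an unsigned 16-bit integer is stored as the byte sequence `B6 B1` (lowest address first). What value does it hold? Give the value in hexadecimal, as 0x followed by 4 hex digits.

0xB1B6

In little-endian order the low byte comes first in memory.
Reassemble most-significant byte first: B1 B6 → 0xB1B6.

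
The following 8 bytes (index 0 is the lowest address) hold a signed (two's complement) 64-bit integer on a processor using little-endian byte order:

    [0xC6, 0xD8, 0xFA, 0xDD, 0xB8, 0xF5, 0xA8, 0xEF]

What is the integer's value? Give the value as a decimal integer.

In little-endian order the low byte comes first in memory.
Reassemble most-significant byte first: EF A8 F5 B8 DD FA D8 C6 → 0xEFA8F5B8DDFAD8C6.
Top bit is set, so as a signed 64-bit value this is 0xEFA8F5B8DDFAD8C6 − 2^64 = -1177421128210392890.

-1177421128210392890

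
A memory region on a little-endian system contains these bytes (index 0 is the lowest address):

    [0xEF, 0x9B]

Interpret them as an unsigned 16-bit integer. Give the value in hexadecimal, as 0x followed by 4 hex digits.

In little-endian order the low byte comes first in memory.
Reassemble most-significant byte first: 9B EF → 0x9BEF.

0x9BEF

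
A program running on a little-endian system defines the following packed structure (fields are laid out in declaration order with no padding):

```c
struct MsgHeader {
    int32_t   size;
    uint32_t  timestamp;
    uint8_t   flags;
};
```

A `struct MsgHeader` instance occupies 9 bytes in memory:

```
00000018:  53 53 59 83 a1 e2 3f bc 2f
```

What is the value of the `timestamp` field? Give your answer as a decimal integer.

3158303393

`timestamp` follows `size` (4 bytes), so it starts at byte offset 4 and occupies 4 bytes.
Bytes at offsets 4..7: A1 E2 3F BC.
In little-endian order the low byte comes first in memory.
Reassemble most-significant byte first: BC 3F E2 A1 → 0xBC3FE2A1.
0xBC3FE2A1 = 3158303393.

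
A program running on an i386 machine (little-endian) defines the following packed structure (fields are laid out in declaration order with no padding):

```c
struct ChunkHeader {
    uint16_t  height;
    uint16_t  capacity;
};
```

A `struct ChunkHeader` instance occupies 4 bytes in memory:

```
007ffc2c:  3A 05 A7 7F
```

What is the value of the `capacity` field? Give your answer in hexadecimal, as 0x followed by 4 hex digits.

0x7FA7

`capacity` follows `height` (2 bytes), so it starts at byte offset 2 and occupies 2 bytes.
Bytes at offsets 2..3: A7 7F.
Little-endian stores the least-significant byte at the lowest address.
Reassemble most-significant byte first: 7F A7 → 0x7FA7.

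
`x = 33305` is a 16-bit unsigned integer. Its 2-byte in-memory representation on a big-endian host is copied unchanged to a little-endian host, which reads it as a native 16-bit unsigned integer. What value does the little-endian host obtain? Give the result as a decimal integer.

6530

33305 in 16-bit hexadecimal is 0x8219.
Stored big-endian, the bytes at ascending addresses are 82 19.
Read back as little-endian, the first byte is least significant, giving 0x1982.
0x1982 = 6530.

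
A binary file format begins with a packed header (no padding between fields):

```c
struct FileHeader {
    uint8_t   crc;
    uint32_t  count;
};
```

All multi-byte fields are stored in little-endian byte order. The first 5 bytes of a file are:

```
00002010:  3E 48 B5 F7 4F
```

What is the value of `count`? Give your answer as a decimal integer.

`count` follows `crc` (1 byte), so it starts at byte offset 1 and occupies 4 bytes.
Bytes at offsets 1..4: 48 B5 F7 4F.
In little-endian order the low byte comes first in memory.
Reassemble most-significant byte first: 4F F7 B5 48 → 0x4FF7B548.
0x4FF7B548 = 1341633864.

1341633864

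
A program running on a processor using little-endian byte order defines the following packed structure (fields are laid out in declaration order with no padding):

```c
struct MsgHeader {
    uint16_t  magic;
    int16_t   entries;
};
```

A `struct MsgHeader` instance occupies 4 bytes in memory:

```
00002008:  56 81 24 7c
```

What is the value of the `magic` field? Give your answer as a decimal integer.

`magic` is the first field, at byte offset 0, occupying 2 bytes.
Bytes at offsets 0..1: 56 81.
Little-endian stores the least-significant byte at the lowest address.
Reassemble most-significant byte first: 81 56 → 0x8156.
0x8156 = 33110.

33110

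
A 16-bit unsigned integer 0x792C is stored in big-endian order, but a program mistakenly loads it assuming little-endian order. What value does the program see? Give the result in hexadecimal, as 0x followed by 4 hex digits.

Stored big-endian, the bytes at ascending addresses are 79 2C.
Read back as little-endian, the first byte is least significant, giving 0x2C79.

0x2C79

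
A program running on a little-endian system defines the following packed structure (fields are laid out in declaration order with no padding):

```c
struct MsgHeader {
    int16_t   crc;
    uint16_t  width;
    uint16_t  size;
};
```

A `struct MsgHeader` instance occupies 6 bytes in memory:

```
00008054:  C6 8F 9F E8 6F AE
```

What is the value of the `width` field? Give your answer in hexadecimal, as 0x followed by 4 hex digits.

0xE89F

`width` follows `crc` (2 bytes), so it starts at byte offset 2 and occupies 2 bytes.
Bytes at offsets 2..3: 9F E8.
In little-endian order the low byte comes first in memory.
Reassemble most-significant byte first: E8 9F → 0xE89F.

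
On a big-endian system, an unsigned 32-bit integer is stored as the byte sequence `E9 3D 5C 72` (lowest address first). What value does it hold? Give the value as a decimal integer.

In big-endian order the high byte comes first in memory.
The bytes are already most-significant first: 0xE93D5C72.
0xE93D5C72 = 3913112690.

3913112690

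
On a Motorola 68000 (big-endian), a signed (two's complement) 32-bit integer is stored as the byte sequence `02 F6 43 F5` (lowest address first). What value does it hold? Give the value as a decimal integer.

Big-endian: lowest address holds the most-significant byte.
The bytes are already most-significant first: 0x02F643F5.
0x02F643F5 = 49693685.

49693685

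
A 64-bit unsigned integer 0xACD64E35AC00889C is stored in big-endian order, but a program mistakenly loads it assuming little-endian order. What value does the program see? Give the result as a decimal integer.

Stored big-endian, the bytes at ascending addresses are AC D6 4E 35 AC 00 88 9C.
Read back as little-endian, the first byte is least significant, giving 0x9C8800AC354ED6AC.
0x9C8800AC354ED6AC = 11279266006378141356.

11279266006378141356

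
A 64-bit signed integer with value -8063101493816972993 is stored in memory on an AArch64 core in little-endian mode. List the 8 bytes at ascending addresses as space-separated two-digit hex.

3F 29 1E 59 E9 1B 1A 90

Two's complement of -8063101493816972993 in 64 bits: 8063101493816972993 = 0x6FE5E416A6E1D6C1; invert → 0x901A1BE9591E293E; add 1 → 0x901A1BE9591E293F.
Split into bytes (most-significant first): 90 1A 1B E9 59 1E 29 3F.
In little-endian order the low byte comes first in memory.
So at ascending addresses the bytes are 3F 29 1E 59 E9 1B 1A 90.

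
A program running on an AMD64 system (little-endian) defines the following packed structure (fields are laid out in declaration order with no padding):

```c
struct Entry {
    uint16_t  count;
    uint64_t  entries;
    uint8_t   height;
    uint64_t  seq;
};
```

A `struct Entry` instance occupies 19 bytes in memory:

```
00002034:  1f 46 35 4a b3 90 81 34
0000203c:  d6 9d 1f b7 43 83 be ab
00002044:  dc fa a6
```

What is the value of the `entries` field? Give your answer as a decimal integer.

11373335640053860917

`entries` follows `count` (2 bytes), so it starts at byte offset 2 and occupies 8 bytes.
Bytes at offsets 2..9: 35 4A B3 90 81 34 D6 9D.
In little-endian order the low byte comes first in memory.
Reassemble most-significant byte first: 9D D6 34 81 90 B3 4A 35 → 0x9DD6348190B34A35.
0x9DD6348190B34A35 = 11373335640053860917.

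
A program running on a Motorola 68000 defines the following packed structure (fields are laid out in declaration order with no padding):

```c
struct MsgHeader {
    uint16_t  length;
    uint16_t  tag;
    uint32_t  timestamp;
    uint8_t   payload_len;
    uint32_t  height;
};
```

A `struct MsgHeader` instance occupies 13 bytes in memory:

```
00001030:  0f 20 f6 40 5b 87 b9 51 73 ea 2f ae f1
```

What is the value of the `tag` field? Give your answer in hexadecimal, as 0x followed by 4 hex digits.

`tag` follows `length` (2 bytes), so it starts at byte offset 2 and occupies 2 bytes.
Bytes at offsets 2..3: F6 40.
Big-endian: lowest address holds the most-significant byte.
The bytes are already most-significant first: 0xF640.

0xF640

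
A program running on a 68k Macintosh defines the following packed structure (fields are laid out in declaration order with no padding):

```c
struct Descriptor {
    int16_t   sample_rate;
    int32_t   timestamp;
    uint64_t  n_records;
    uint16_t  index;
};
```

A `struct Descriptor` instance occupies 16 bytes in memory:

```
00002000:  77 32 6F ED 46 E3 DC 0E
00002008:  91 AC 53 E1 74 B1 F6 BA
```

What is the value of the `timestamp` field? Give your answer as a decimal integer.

1877821155

`timestamp` follows `sample_rate` (2 bytes), so it starts at byte offset 2 and occupies 4 bytes.
Bytes at offsets 2..5: 6F ED 46 E3.
Big-endian: lowest address holds the most-significant byte.
The bytes are already most-significant first: 0x6FED46E3.
0x6FED46E3 = 1877821155.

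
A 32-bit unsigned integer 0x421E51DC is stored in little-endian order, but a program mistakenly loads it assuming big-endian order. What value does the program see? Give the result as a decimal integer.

Stored little-endian, the bytes at ascending addresses are DC 51 1E 42.
Read back as big-endian, the last byte is least significant, giving 0xDC511E42.
0xDC511E42 = 3696303682.

3696303682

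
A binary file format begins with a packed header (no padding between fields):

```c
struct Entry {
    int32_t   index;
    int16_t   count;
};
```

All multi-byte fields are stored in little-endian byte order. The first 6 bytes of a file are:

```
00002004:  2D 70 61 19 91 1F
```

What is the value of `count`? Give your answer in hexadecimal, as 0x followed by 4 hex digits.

0x1F91

`count` follows `index` (4 bytes), so it starts at byte offset 4 and occupies 2 bytes.
Bytes at offsets 4..5: 91 1F.
In little-endian order the low byte comes first in memory.
Reassemble most-significant byte first: 1F 91 → 0x1F91.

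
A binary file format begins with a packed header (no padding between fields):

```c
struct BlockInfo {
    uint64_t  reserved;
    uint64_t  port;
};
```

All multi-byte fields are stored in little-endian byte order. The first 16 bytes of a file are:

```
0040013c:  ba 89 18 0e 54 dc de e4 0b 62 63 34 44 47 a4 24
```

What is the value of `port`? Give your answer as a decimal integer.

`port` follows `reserved` (8 bytes), so it starts at byte offset 8 and occupies 8 bytes.
Bytes at offsets 8..15: 0B 62 63 34 44 47 A4 24.
In little-endian order the low byte comes first in memory.
Reassemble most-significant byte first: 24 A4 47 44 34 63 62 0B → 0x24A447443463620B.
0x24A447443463620B = 2640313639808229899.

2640313639808229899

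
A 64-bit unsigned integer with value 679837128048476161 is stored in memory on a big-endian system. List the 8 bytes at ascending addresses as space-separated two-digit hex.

09 6F 44 44 1A 73 80 01

679837128048476161 in hexadecimal, padded to 64 bits, is 0x096F44441A738001.
Split into bytes (most-significant first): 09 6F 44 44 1A 73 80 01.
Big-endian stores the most-significant byte at the lowest address.
So the memory order matches the most-significant-first order: 09 6F 44 44 1A 73 80 01.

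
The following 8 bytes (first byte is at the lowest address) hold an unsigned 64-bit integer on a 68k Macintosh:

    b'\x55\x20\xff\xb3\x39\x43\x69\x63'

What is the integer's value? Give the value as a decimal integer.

6134183837703563619

In big-endian order the high byte comes first in memory.
The bytes are already most-significant first: 0x5520FFB339436963.
0x5520FFB339436963 = 6134183837703563619.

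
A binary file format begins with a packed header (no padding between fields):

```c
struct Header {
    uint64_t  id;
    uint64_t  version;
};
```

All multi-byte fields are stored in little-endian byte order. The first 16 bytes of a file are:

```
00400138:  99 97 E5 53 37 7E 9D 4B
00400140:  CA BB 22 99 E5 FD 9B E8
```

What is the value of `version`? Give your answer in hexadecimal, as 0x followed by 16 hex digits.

`version` follows `id` (8 bytes), so it starts at byte offset 8 and occupies 8 bytes.
Bytes at offsets 8..15: CA BB 22 99 E5 FD 9B E8.
Little-endian stores the least-significant byte at the lowest address.
Reassemble most-significant byte first: E8 9B FD E5 99 22 BB CA → 0xE89BFDE59922BBCA.

0xE89BFDE59922BBCA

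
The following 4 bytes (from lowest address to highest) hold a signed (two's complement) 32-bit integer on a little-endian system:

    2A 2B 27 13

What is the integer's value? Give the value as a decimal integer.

321334058

Little-endian: lowest address holds the least-significant byte.
Reassemble most-significant byte first: 13 27 2B 2A → 0x13272B2A.
0x13272B2A = 321334058.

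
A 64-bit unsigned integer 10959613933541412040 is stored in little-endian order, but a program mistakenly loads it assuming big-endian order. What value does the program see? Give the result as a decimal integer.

14432955267700103320

10959613933541412040 in 64-bit hexadecimal is 0x98185ECE58284CC8.
Stored little-endian, the bytes at ascending addresses are C8 4C 28 58 CE 5E 18 98.
Read back as big-endian, the last byte is least significant, giving 0xC84C2858CE5E1898.
0xC84C2858CE5E1898 = 14432955267700103320.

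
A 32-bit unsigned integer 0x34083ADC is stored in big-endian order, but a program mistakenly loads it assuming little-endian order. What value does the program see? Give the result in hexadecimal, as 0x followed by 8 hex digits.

Stored big-endian, the bytes at ascending addresses are 34 08 3A DC.
Read back as little-endian, the first byte is least significant, giving 0xDC3A0834.

0xDC3A0834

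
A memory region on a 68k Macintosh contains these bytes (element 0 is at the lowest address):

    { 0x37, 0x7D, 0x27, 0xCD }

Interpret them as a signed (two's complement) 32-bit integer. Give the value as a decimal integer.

Big-endian stores the most-significant byte at the lowest address.
The bytes are already most-significant first: 0x377D27CD.
0x377D27CD = 930949069.

930949069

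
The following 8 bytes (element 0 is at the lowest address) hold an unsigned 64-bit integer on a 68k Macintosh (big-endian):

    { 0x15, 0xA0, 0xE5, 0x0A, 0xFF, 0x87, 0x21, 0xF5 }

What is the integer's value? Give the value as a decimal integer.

1558497306469671413

Big-endian: lowest address holds the most-significant byte.
The bytes are already most-significant first: 0x15A0E50AFF8721F5.
0x15A0E50AFF8721F5 = 1558497306469671413.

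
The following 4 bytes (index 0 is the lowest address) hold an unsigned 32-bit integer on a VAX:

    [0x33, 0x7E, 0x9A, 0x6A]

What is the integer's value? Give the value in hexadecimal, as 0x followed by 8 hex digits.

Little-endian: lowest address holds the least-significant byte.
Reassemble most-significant byte first: 6A 9A 7E 33 → 0x6A9A7E33.

0x6A9A7E33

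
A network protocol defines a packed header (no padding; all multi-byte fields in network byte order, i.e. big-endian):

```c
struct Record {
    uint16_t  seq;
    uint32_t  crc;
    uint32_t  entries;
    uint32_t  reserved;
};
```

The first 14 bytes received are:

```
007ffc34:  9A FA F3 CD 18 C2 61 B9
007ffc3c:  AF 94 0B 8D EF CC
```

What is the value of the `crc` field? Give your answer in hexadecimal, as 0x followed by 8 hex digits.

0xF3CD18C2

`crc` follows `seq` (2 bytes), so it starts at byte offset 2 and occupies 4 bytes.
Bytes at offsets 2..5: F3 CD 18 C2.
In big-endian order the high byte comes first in memory.
The bytes are already most-significant first: 0xF3CD18C2.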